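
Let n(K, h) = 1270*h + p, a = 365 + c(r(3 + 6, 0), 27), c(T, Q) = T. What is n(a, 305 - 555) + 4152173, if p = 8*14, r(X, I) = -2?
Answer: 3834785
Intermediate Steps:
p = 112
a = 363 (a = 365 - 2 = 363)
n(K, h) = 112 + 1270*h (n(K, h) = 1270*h + 112 = 112 + 1270*h)
n(a, 305 - 555) + 4152173 = (112 + 1270*(305 - 555)) + 4152173 = (112 + 1270*(-250)) + 4152173 = (112 - 317500) + 4152173 = -317388 + 4152173 = 3834785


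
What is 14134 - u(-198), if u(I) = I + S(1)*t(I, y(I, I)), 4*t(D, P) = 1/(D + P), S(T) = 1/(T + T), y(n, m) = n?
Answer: 45403777/3168 ≈ 14332.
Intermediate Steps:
S(T) = 1/(2*T)
t(D, P) = 1/(4*(D + P))
u(I) = I + 1/(16*I) (u(I) = I + ((1/2)/1)*(1/(4*(I + I))) = I + ((1/2)*1)*(1/(4*((2*I)))) = I + ((1/(2*I))/4)/2 = I + (1/(8*I))/2 = I + 1/(16*I))
14134 - u(-198) = 14134 - (-198 + (1/16)/(-198)) = 14134 - (-198 + (1/16)*(-1/198)) = 14134 - (-198 - 1/3168) = 14134 - 1*(-627265/3168) = 14134 + 627265/3168 = 45403777/3168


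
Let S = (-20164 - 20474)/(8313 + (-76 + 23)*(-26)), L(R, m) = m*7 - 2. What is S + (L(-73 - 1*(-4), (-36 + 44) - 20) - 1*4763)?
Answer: -47032297/9691 ≈ -4853.2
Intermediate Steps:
L(R, m) = -2 + 7*m (L(R, m) = 7*m - 2 = -2 + 7*m)
S = -40638/9691 (S = -40638/(8313 - 53*(-26)) = -40638/(8313 + 1378) = -40638/9691 ≈ -4.1934)
S + (L(-73 - 1*(-4), (-36 + 44) - 20) - 1*4763) = -40638/9691 + ((-2 + 7*((-36 + 44) - 20)) - 1*4763) = -40638/9691 + ((-2 + 7*(8 - 20)) - 4763) = -40638/9691 + ((-2 + 7*(-12)) - 4763) = -40638/9691 + ((-2 - 84) - 4763) = -40638/9691 + (-86 - 4763) = -40638/9691 - 4849 = -47032297/9691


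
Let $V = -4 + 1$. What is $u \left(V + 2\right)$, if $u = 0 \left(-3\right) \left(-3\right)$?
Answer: $0$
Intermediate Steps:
$V = -3$
$u = 0$ ($u = 0 \left(-3\right) = 0$)
$u \left(V + 2\right) = 0 \left(-3 + 2\right) = 0 \left(-1\right) = 0$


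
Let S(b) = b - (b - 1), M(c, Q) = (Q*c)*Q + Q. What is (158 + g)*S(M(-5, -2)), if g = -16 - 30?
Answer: 112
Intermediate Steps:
g = -46
M(c, Q) = Q + c*Q² (M(c, Q) = c*Q² + Q = Q + c*Q²)
S(b) = 1 (S(b) = b - (-1 + b) = b + (1 - b) = 1)
(158 + g)*S(M(-5, -2)) = (158 - 46)*1 = 112*1 = 112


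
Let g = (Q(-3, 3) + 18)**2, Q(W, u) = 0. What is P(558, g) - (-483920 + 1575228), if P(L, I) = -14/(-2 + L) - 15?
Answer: -303387801/278 ≈ -1.0913e+6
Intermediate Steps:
g = 324 (g = (0 + 18)**2 = 18**2 = 324)
P(L, I) = -15 - 14/(-2 + L) (P(L, I) = -14/(-2 + L) - 15 = -15 - 14/(-2 + L))
P(558, g) - (-483920 + 1575228) = (16 - 15*558)/(-2 + 558) - (-483920 + 1575228) = (16 - 8370)/556 - 1*1091308 = (1/556)*(-8354) - 1091308 = -4177/278 - 1091308 = -303387801/278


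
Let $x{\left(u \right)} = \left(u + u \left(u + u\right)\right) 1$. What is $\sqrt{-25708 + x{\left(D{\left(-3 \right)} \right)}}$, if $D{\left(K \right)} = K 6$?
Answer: $i \sqrt{25078} \approx 158.36 i$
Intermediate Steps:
$D{\left(K \right)} = 6 K$
$x{\left(u \right)} = u + 2 u^{2}$ ($x{\left(u \right)} = \left(u + u 2 u\right) 1 = \left(u + 2 u^{2}\right) 1 = u + 2 u^{2}$)
$\sqrt{-25708 + x{\left(D{\left(-3 \right)} \right)}} = \sqrt{-25708 + 6 \left(-3\right) \left(1 + 2 \cdot 6 \left(-3\right)\right)} = \sqrt{-25708 - 18 \left(1 + 2 \left(-18\right)\right)} = \sqrt{-25708 - 18 \left(1 - 36\right)} = \sqrt{-25708 - -630} = \sqrt{-25708 + 630} = \sqrt{-25078} = i \sqrt{25078}$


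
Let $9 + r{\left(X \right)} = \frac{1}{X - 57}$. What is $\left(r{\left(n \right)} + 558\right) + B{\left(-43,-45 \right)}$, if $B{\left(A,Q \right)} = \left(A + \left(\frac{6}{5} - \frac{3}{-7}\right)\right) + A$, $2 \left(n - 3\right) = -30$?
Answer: $\frac{1122043}{2415} \approx 464.61$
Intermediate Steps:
$n = -12$ ($n = 3 + \frac{1}{2} \left(-30\right) = 3 - 15 = -12$)
$B{\left(A,Q \right)} = \frac{57}{35} + 2 A$ ($B{\left(A,Q \right)} = \left(A + \left(6 \cdot \frac{1}{5} - - \frac{3}{7}\right)\right) + A = \left(A + \left(\frac{6}{5} + \frac{3}{7}\right)\right) + A = \left(A + \frac{57}{35}\right) + A = \left(\frac{57}{35} + A\right) + A = \frac{57}{35} + 2 A$)
$r{\left(X \right)} = -9 + \frac{1}{-57 + X}$ ($r{\left(X \right)} = -9 + \frac{1}{X - 57} = -9 + \frac{1}{-57 + X}$)
$\left(r{\left(n \right)} + 558\right) + B{\left(-43,-45 \right)} = \left(\frac{514 - -108}{-57 - 12} + 558\right) + \left(\frac{57}{35} + 2 \left(-43\right)\right) = \left(\frac{514 + 108}{-69} + 558\right) + \left(\frac{57}{35} - 86\right) = \left(\left(- \frac{1}{69}\right) 622 + 558\right) - \frac{2953}{35} = \left(- \frac{622}{69} + 558\right) - \frac{2953}{35} = \frac{37880}{69} - \frac{2953}{35} = \frac{1122043}{2415}$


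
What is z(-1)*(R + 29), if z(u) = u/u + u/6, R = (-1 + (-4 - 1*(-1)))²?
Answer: 75/2 ≈ 37.500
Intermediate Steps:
R = 16 (R = (-1 + (-4 + 1))² = (-1 - 3)² = (-4)² = 16)
z(u) = 1 + u/6 (z(u) = 1 + u*(⅙) = 1 + u/6)
z(-1)*(R + 29) = (1 + (⅙)*(-1))*(16 + 29) = (1 - ⅙)*45 = (⅚)*45 = 75/2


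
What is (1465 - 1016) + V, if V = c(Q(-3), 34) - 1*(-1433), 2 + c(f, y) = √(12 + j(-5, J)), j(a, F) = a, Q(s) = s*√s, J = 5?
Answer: 1880 + √7 ≈ 1882.6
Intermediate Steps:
Q(s) = s^(3/2)
c(f, y) = -2 + √7 (c(f, y) = -2 + √(12 - 5) = -2 + √7)
V = 1431 + √7 (V = (-2 + √7) - 1*(-1433) = (-2 + √7) + 1433 = 1431 + √7 ≈ 1433.6)
(1465 - 1016) + V = (1465 - 1016) + (1431 + √7) = 449 + (1431 + √7) = 1880 + √7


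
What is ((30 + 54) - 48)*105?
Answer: 3780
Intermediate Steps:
((30 + 54) - 48)*105 = (84 - 48)*105 = 36*105 = 3780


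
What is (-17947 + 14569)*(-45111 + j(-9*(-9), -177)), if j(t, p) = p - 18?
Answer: 153043668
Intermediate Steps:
j(t, p) = -18 + p
(-17947 + 14569)*(-45111 + j(-9*(-9), -177)) = (-17947 + 14569)*(-45111 + (-18 - 177)) = -3378*(-45111 - 195) = -3378*(-45306) = 153043668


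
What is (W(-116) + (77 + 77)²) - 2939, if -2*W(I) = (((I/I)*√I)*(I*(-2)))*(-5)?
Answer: 20777 + 1160*I*√29 ≈ 20777.0 + 6246.8*I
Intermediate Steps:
W(I) = -5*I^(3/2) (W(I) = -((I/I)*√I)*(I*(-2))*(-5)/2 = -(1*√I)*(-2*I)*(-5)/2 = -√I*(-2*I)*(-5)/2 = -(-2*I^(3/2))*(-5)/2 = -5*I^(3/2))
(W(-116) + (77 + 77)²) - 2939 = (-(-1160)*I*√29 + (77 + 77)²) - 2939 = (-(-1160)*I*√29 + 154²) - 2939 = (1160*I*√29 + 23716) - 2939 = (23716 + 1160*I*√29) - 2939 = 20777 + 1160*I*√29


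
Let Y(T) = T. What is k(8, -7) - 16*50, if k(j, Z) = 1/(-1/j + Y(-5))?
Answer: -32808/41 ≈ -800.20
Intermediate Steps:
k(j, Z) = 1/(-5 - 1/j) (k(j, Z) = 1/(-1/j - 5) = 1/(-5 - 1/j))
k(8, -7) - 16*50 = 8/(-1 - 5*8) - 16*50 = 8/(-1 - 40) - 800 = 8/(-41) - 800 = 8*(-1/41) - 800 = -8/41 - 800 = -32808/41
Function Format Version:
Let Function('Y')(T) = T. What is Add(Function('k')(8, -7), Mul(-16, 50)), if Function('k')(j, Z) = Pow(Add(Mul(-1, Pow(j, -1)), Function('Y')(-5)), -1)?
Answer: Rational(-32808, 41) ≈ -800.20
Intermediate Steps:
Function('k')(j, Z) = Pow(Add(-5, Mul(-1, Pow(j, -1))), -1) (Function('k')(j, Z) = Pow(Add(Mul(-1, Pow(j, -1)), -5), -1) = Pow(Add(-5, Mul(-1, Pow(j, -1))), -1))
Add(Function('k')(8, -7), Mul(-16, 50)) = Add(Mul(8, Pow(Add(-1, Mul(-5, 8)), -1)), Mul(-16, 50)) = Add(Mul(8, Pow(Add(-1, -40), -1)), -800) = Add(Mul(8, Pow(-41, -1)), -800) = Add(Mul(8, Rational(-1, 41)), -800) = Add(Rational(-8, 41), -800) = Rational(-32808, 41)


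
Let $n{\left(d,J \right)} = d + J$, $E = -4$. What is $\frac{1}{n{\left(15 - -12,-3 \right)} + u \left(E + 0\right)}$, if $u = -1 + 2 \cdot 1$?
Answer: $\frac{1}{20} \approx 0.05$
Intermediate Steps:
$u = 1$ ($u = -1 + 2 = 1$)
$n{\left(d,J \right)} = J + d$
$\frac{1}{n{\left(15 - -12,-3 \right)} + u \left(E + 0\right)} = \frac{1}{\left(-3 + \left(15 - -12\right)\right) + 1 \left(-4 + 0\right)} = \frac{1}{\left(-3 + \left(15 + 12\right)\right) + 1 \left(-4\right)} = \frac{1}{\left(-3 + 27\right) - 4} = \frac{1}{24 - 4} = \frac{1}{20}$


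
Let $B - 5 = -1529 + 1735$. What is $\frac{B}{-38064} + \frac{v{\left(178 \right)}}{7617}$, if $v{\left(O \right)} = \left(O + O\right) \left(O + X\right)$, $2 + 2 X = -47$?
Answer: $\frac{230937573}{32214832} \approx 7.1687$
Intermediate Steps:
$X = - \frac{49}{2}$ ($X = -1 + \frac{1}{2} \left(-47\right) = -1 - \frac{47}{2} = - \frac{49}{2} \approx -24.5$)
$B = 211$ ($B = 5 + \left(-1529 + 1735\right) = 5 + 206 = 211$)
$v{\left(O \right)} = 2 O \left(- \frac{49}{2} + O\right)$ ($v{\left(O \right)} = \left(O + O\right) \left(O - \frac{49}{2}\right) = 2 O \left(- \frac{49}{2} + O\right)$)
$\frac{B}{-38064} + \frac{v{\left(178 \right)}}{7617} = \frac{211}{-38064} + \frac{178 \left(-49 + 2 \cdot 178\right)}{7617} = 211 \left(- \frac{1}{38064}\right) + 178 \left(-49 + 356\right) \frac{1}{7617} = - \frac{211}{38064} + 178 \cdot 307 \cdot \frac{1}{7617} = - \frac{211}{38064} + 54646 \cdot \frac{1}{7617} = - \frac{211}{38064} + \frac{54646}{7617} = \frac{230937573}{32214832}$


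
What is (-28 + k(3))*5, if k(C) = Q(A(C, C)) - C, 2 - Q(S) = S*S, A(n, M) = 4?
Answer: -225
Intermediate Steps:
Q(S) = 2 - S² (Q(S) = 2 - S*S = 2 - S²)
k(C) = -14 - C (k(C) = (2 - 1*4²) - C = (2 - 1*16) - C = (2 - 16) - C = -14 - C)
(-28 + k(3))*5 = (-28 + (-14 - 1*3))*5 = (-28 + (-14 - 3))*5 = (-28 - 17)*5 = -45*5 = -225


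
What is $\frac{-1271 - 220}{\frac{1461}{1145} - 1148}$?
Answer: $\frac{1707195}{1312999} \approx 1.3002$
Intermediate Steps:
$\frac{-1271 - 220}{\frac{1461}{1145} - 1148} = \frac{1}{1461 \cdot \frac{1}{1145} - 1148} \left(-1491\right) = \frac{1}{\frac{1461}{1145} - 1148} \left(-1491\right) = \frac{1}{- \frac{1312999}{1145}} \left(-1491\right) = \left(- \frac{1145}{1312999}\right) \left(-1491\right) = \frac{1707195}{1312999}$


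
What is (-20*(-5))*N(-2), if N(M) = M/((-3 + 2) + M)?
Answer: 200/3 ≈ 66.667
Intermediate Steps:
N(M) = M/(-1 + M)
(-20*(-5))*N(-2) = (-20*(-5))*(-2/(-1 - 2)) = 100*(-2/(-3)) = 100*(-2*(-1/3)) = 100*(2/3) = 200/3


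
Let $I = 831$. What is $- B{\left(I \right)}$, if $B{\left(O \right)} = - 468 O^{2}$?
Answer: $323182548$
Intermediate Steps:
$- B{\left(I \right)} = - \left(-468\right) 831^{2} = - \left(-468\right) 690561 = \left(-1\right) \left(-323182548\right) = 323182548$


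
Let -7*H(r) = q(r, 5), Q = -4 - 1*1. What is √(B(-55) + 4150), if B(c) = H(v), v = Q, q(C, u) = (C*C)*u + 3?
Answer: √202454/7 ≈ 64.278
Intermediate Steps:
q(C, u) = 3 + u*C² (q(C, u) = C²*u + 3 = u*C² + 3 = 3 + u*C²)
Q = -5 (Q = -4 - 1 = -5)
v = -5
H(r) = -3/7 - 5*r²/7 (H(r) = -(3 + 5*r²)/7 = -3/7 - 5*r²/7)
B(c) = -128/7 (B(c) = -3/7 - 5/7*(-5)² = -3/7 - 5/7*25 = -3/7 - 125/7 = -128/7)
√(B(-55) + 4150) = √(-128/7 + 4150) = √(28922/7) = √202454/7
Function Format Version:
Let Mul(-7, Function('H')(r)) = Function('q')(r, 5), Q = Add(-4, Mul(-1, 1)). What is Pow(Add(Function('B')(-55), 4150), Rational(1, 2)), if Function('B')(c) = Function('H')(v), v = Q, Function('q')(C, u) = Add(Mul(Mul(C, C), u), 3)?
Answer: Mul(Rational(1, 7), Pow(202454, Rational(1, 2))) ≈ 64.278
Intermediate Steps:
Function('q')(C, u) = Add(3, Mul(u, Pow(C, 2))) (Function('q')(C, u) = Add(Mul(Pow(C, 2), u), 3) = Add(Mul(u, Pow(C, 2)), 3) = Add(3, Mul(u, Pow(C, 2))))
Q = -5 (Q = Add(-4, -1) = -5)
v = -5
Function('H')(r) = Add(Rational(-3, 7), Mul(Rational(-5, 7), Pow(r, 2))) (Function('H')(r) = Mul(Rational(-1, 7), Add(3, Mul(5, Pow(r, 2)))) = Add(Rational(-3, 7), Mul(Rational(-5, 7), Pow(r, 2))))
Function('B')(c) = Rational(-128, 7) (Function('B')(c) = Add(Rational(-3, 7), Mul(Rational(-5, 7), Pow(-5, 2))) = Add(Rational(-3, 7), Mul(Rational(-5, 7), 25)) = Add(Rational(-3, 7), Rational(-125, 7)) = Rational(-128, 7))
Pow(Add(Function('B')(-55), 4150), Rational(1, 2)) = Pow(Add(Rational(-128, 7), 4150), Rational(1, 2)) = Pow(Rational(28922, 7), Rational(1, 2)) = Mul(Rational(1, 7), Pow(202454, Rational(1, 2)))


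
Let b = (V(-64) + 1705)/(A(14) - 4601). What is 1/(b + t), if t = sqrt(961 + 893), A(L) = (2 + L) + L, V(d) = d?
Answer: 2500337/12911619711 + 20894041*sqrt(206)/12911619711 ≈ 0.023420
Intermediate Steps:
A(L) = 2 + 2*L
t = 3*sqrt(206) (t = sqrt(1854) = 3*sqrt(206) ≈ 43.058)
b = -1641/4571 (b = (-64 + 1705)/((2 + 2*14) - 4601) = 1641/((2 + 28) - 4601) = 1641/(30 - 4601) = 1641/(-4571) = 1641*(-1/4571) = -1641/4571 ≈ -0.35900)
1/(b + t) = 1/(-1641/4571 + 3*sqrt(206))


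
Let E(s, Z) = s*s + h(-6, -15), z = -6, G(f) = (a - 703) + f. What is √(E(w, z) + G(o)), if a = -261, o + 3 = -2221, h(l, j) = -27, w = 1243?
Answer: 7*√31466 ≈ 1241.7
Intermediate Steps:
o = -2224 (o = -3 - 2221 = -2224)
G(f) = -964 + f (G(f) = (-261 - 703) + f = -964 + f)
E(s, Z) = -27 + s² (E(s, Z) = s*s - 27 = s² - 27 = -27 + s²)
√(E(w, z) + G(o)) = √((-27 + 1243²) + (-964 - 2224)) = √((-27 + 1545049) - 3188) = √(1545022 - 3188) = √1541834 = 7*√31466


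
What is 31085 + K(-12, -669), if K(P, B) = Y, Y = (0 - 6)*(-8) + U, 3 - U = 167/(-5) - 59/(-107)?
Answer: 16675334/535 ≈ 31169.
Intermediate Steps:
U = 19179/535 (U = 3 - (167/(-5) - 59/(-107)) = 3 - (167*(-⅕) - 59*(-1/107)) = 3 - (-167/5 + 59/107) = 3 - 1*(-17574/535) = 3 + 17574/535 = 19179/535 ≈ 35.849)
Y = 44859/535 (Y = (0 - 6)*(-8) + 19179/535 = -6*(-8) + 19179/535 = 48 + 19179/535 = 44859/535 ≈ 83.849)
K(P, B) = 44859/535
31085 + K(-12, -669) = 31085 + 44859/535 = 16675334/535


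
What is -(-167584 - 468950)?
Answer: 636534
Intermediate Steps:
-(-167584 - 468950) = -1*(-636534) = 636534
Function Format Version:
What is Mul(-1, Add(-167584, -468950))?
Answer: 636534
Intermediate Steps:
Mul(-1, Add(-167584, -468950)) = Mul(-1, -636534) = 636534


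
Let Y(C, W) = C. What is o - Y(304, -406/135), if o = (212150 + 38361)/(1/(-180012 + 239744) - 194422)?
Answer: -3545380853564/11613214903 ≈ -305.29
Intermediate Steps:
o = -14963523052/11613214903 (o = 250511/(1/59732 - 194422) = 250511/(-11613214903/59732) = 250511*(-59732/11613214903) = -14963523052/11613214903 ≈ -1.2885)
o - Y(304, -406/135) = -14963523052/11613214903 - 1*304 = -14963523052/11613214903 - 304 = -3545380853564/11613214903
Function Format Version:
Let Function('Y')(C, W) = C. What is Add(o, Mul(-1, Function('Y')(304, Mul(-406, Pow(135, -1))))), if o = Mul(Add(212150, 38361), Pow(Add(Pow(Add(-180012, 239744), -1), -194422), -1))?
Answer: Rational(-3545380853564, 11613214903) ≈ -305.29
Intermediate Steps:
o = Rational(-14963523052, 11613214903) (o = Mul(250511, Pow(Add(Pow(59732, -1), -194422), -1)) = Mul(250511, Pow(Add(Rational(1, 59732), -194422), -1)) = Mul(250511, Pow(Rational(-11613214903, 59732), -1)) = Mul(250511, Rational(-59732, 11613214903)) = Rational(-14963523052, 11613214903) ≈ -1.2885)
Add(o, Mul(-1, Function('Y')(304, Mul(-406, Pow(135, -1))))) = Add(Rational(-14963523052, 11613214903), Mul(-1, 304)) = Add(Rational(-14963523052, 11613214903), -304) = Rational(-3545380853564, 11613214903)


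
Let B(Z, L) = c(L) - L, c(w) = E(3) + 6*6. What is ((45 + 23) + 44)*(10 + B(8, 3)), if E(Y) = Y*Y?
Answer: 5824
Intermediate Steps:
E(Y) = Y²
c(w) = 45 (c(w) = 3² + 6*6 = 9 + 36 = 45)
B(Z, L) = 45 - L
((45 + 23) + 44)*(10 + B(8, 3)) = ((45 + 23) + 44)*(10 + (45 - 1*3)) = (68 + 44)*(10 + (45 - 3)) = 112*(10 + 42) = 112*52 = 5824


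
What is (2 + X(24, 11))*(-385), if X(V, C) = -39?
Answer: 14245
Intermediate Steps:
(2 + X(24, 11))*(-385) = (2 - 39)*(-385) = -37*(-385) = 14245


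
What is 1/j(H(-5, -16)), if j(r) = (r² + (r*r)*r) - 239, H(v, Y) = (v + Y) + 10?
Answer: -1/1449 ≈ -0.00069013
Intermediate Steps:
H(v, Y) = 10 + Y + v (H(v, Y) = (Y + v) + 10 = 10 + Y + v)
j(r) = -239 + r² + r³ (j(r) = (r² + r²*r) - 239 = (r² + r³) - 239 = -239 + r² + r³)
1/j(H(-5, -16)) = 1/(-239 + (10 - 16 - 5)² + (10 - 16 - 5)³) = 1/(-239 + (-11)² + (-11)³) = 1/(-239 + 121 - 1331) = 1/(-1449) = -1/1449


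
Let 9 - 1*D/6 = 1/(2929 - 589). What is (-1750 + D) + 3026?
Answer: 518699/390 ≈ 1330.0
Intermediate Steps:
D = 21059/390 (D = 54 - 6/(2929 - 589) = 54 - 6/2340 = 54 - 6*1/2340 = 54 - 1/390 = 21059/390 ≈ 53.997)
(-1750 + D) + 3026 = (-1750 + 21059/390) + 3026 = -661441/390 + 3026 = 518699/390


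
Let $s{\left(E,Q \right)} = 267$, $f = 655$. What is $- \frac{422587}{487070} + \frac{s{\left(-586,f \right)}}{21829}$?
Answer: $- \frac{9094603933}{10632251030} \approx -0.85538$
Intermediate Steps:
$- \frac{422587}{487070} + \frac{s{\left(-586,f \right)}}{21829} = - \frac{422587}{487070} + \frac{267}{21829} = - \frac{9094603933}{10632251030}$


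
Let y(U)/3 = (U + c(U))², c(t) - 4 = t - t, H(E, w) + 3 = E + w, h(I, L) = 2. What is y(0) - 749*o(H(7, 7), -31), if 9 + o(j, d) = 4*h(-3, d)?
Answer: 797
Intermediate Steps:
H(E, w) = -3 + E + w (H(E, w) = -3 + (E + w) = -3 + E + w)
c(t) = 4 (c(t) = 4 + (t - t) = 4 + 0 = 4)
o(j, d) = -1 (o(j, d) = -9 + 4*2 = -9 + 8 = -1)
y(U) = 3*(4 + U)² (y(U) = 3*(U + 4)² = 3*(4 + U)²)
y(0) - 749*o(H(7, 7), -31) = 3*(4 + 0)² - 749*(-1) = 3*4² + 749 = 3*16 + 749 = 48 + 749 = 797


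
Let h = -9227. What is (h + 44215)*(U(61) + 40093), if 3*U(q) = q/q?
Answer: 4208356640/3 ≈ 1.4028e+9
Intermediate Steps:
U(q) = 1/3 (U(q) = (q/q)/3 = (1/3)*1 = 1/3)
(h + 44215)*(U(61) + 40093) = (-9227 + 44215)*(1/3 + 40093) = 34988*(120280/3) = 4208356640/3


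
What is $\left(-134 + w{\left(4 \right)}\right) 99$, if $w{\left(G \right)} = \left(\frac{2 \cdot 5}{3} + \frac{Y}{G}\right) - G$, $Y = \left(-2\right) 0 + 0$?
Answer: $-13332$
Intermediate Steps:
$Y = 0$ ($Y = 0 + 0 = 0$)
$w{\left(G \right)} = \frac{10}{3} - G$ ($w{\left(G \right)} = \left(\frac{2 \cdot 5}{3} + \frac{0}{G}\right) - G = \left(10 \cdot \frac{1}{3} + 0\right) - G = \left(\frac{10}{3} + 0\right) - G = \frac{10}{3} - G$)
$\left(-134 + w{\left(4 \right)}\right) 99 = \left(-134 + \left(\frac{10}{3} - 4\right)\right) 99 = \left(-134 - \frac{2}{3}\right) 99 = \left(- \frac{404}{3}\right) 99 = -13332$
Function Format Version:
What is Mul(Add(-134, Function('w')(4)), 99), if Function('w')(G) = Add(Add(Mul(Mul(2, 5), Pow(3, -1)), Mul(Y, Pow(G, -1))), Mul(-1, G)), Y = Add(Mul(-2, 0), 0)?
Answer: -13332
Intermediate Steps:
Y = 0 (Y = Add(0, 0) = 0)
Function('w')(G) = Add(Rational(10, 3), Mul(-1, G)) (Function('w')(G) = Add(Add(Mul(Mul(2, 5), Pow(3, -1)), Mul(0, Pow(G, -1))), Mul(-1, G)) = Add(Add(Mul(10, Rational(1, 3)), 0), Mul(-1, G)) = Add(Add(Rational(10, 3), 0), Mul(-1, G)) = Add(Rational(10, 3), Mul(-1, G)))
Mul(Add(-134, Function('w')(4)), 99) = Mul(Add(-134, Add(Rational(10, 3), Mul(-1, 4))), 99) = Mul(Add(-134, Add(Rational(10, 3), -4)), 99) = Mul(Add(-134, Rational(-2, 3)), 99) = Mul(Rational(-404, 3), 99) = -13332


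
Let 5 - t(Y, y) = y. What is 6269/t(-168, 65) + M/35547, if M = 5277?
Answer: -74175841/710940 ≈ -104.33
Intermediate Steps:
t(Y, y) = 5 - y
6269/t(-168, 65) + M/35547 = 6269/(5 - 1*65) + 5277/35547 = 6269/(5 - 65) + 5277*(1/35547) = 6269/(-60) + 1759/11849 = 6269*(-1/60) + 1759/11849 = -6269/60 + 1759/11849 = -74175841/710940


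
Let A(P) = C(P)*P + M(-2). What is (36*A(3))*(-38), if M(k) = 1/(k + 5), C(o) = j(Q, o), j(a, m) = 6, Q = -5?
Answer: -25080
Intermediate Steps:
C(o) = 6
M(k) = 1/(5 + k)
A(P) = ⅓ + 6*P (A(P) = 6*P + 1/(5 - 2) = 6*P + 1/3 = 6*P + ⅓ = ⅓ + 6*P)
(36*A(3))*(-38) = (36*(⅓ + 6*3))*(-38) = (36*(⅓ + 18))*(-38) = (36*(55/3))*(-38) = 660*(-38) = -25080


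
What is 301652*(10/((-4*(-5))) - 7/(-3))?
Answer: 2564042/3 ≈ 8.5468e+5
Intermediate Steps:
301652*(10/((-4*(-5))) - 7/(-3)) = 301652*(10/20 - 7*(-⅓)) = 301652*(10*(1/20) + 7/3) = 301652*(½ + 7/3) = 301652*(17/6) = 2564042/3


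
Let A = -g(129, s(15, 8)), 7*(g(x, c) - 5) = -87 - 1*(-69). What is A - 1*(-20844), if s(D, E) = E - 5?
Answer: 145891/7 ≈ 20842.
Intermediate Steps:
s(D, E) = -5 + E
g(x, c) = 17/7 (g(x, c) = 5 + (-87 - 1*(-69))/7 = 5 + (-87 + 69)/7 = 5 + (⅐)*(-18) = 5 - 18/7 = 17/7)
A = -17/7 (A = -1*17/7 = -17/7 ≈ -2.4286)
A - 1*(-20844) = -17/7 - 1*(-20844) = -17/7 + 20844 = 145891/7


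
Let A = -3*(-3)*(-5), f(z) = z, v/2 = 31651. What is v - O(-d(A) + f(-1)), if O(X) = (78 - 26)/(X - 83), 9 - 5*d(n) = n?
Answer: 15002704/237 ≈ 63303.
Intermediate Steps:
v = 63302 (v = 2*31651 = 63302)
A = -45 (A = 9*(-5) = -45)
d(n) = 9/5 - n/5
O(X) = 52/(-83 + X)
v - O(-d(A) + f(-1)) = 63302 - 52/(-83 + (-(9/5 - ⅕*(-45)) - 1)) = 63302 - 52/(-83 + (-(9/5 + 9) - 1)) = 63302 - 52/(-83 + (-1*54/5 - 1)) = 63302 - 52/(-83 + (-54/5 - 1)) = 63302 - 52/(-83 - 59/5) = 63302 - 52/(-474/5) = 63302 - 52*(-5)/474 = 63302 - 1*(-130/237) = 63302 + 130/237 = 15002704/237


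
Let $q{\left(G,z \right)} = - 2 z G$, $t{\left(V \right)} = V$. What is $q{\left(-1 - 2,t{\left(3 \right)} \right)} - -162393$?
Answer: $162411$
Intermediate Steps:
$q{\left(G,z \right)} = - 2 G z$
$q{\left(-1 - 2,t{\left(3 \right)} \right)} - -162393 = \left(-2\right) \left(-1 - 2\right) 3 - -162393 = \left(-2\right) \left(-1 - 2\right) 3 + 162393 = \left(-2\right) \left(-3\right) 3 + 162393 = 18 + 162393 = 162411$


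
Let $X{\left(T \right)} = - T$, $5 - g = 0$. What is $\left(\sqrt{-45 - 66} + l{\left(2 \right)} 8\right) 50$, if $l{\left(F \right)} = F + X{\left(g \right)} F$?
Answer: $-3200 + 50 i \sqrt{111} \approx -3200.0 + 526.78 i$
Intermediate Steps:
$g = 5$ ($g = 5 - 0 = 5 + 0 = 5$)
$l{\left(F \right)} = - 4 F$ ($l{\left(F \right)} = F + \left(-1\right) 5 F = F - 5 F = - 4 F$)
$\left(\sqrt{-45 - 66} + l{\left(2 \right)} 8\right) 50 = \left(\sqrt{-45 - 66} + \left(-4\right) 2 \cdot 8\right) 50 = \left(\sqrt{-111} - 64\right) 50 = \left(i \sqrt{111} - 64\right) 50 = \left(-64 + i \sqrt{111}\right) 50 = -3200 + 50 i \sqrt{111}$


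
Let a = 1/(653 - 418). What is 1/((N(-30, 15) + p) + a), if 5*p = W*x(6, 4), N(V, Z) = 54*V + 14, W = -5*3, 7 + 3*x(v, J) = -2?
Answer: -235/375294 ≈ -0.00062618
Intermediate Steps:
x(v, J) = -3 (x(v, J) = -7/3 + (⅓)*(-2) = -7/3 - ⅔ = -3)
W = -15
N(V, Z) = 14 + 54*V
p = 9 (p = (-15*(-3))/5 = (⅕)*45 = 9)
a = 1/235 ≈ 0.0042553
1/((N(-30, 15) + p) + a) = 1/(((14 + 54*(-30)) + 9) + 1/235) = 1/(((14 - 1620) + 9) + 1/235) = 1/((-1606 + 9) + 1/235) = 1/(-1597 + 1/235) = 1/(-375294/235) = -235/375294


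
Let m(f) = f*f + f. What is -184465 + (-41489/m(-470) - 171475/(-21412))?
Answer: -62186406892687/337131940 ≈ -1.8446e+5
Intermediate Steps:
m(f) = f + f² (m(f) = f² + f = f + f²)
-184465 + (-41489/m(-470) - 171475/(-21412)) = -184465 + (-41489*(-1/(470*(1 - 470))) - 171475/(-21412)) = -184465 + (-41489/((-470*(-469))) - 171475*(-1/21412)) = -184465 + (-41489/220430 + 171475/21412) = -184465 + (-41489*1/220430 + 171475/21412) = -184465 + (-5927/31490 + 171475/21412) = -184465 + 2636419413/337131940 = -62186406892687/337131940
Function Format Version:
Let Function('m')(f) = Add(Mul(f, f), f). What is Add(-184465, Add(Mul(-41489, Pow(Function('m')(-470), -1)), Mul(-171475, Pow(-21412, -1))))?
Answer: Rational(-62186406892687, 337131940) ≈ -1.8446e+5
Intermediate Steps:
Function('m')(f) = Add(f, Pow(f, 2)) (Function('m')(f) = Add(Pow(f, 2), f) = Add(f, Pow(f, 2)))
Add(-184465, Add(Mul(-41489, Pow(Function('m')(-470), -1)), Mul(-171475, Pow(-21412, -1)))) = Add(-184465, Add(Mul(-41489, Pow(Mul(-470, Add(1, -470)), -1)), Mul(-171475, Pow(-21412, -1)))) = Add(-184465, Add(Mul(-41489, Pow(Mul(-470, -469), -1)), Mul(-171475, Rational(-1, 21412)))) = Add(-184465, Add(Mul(-41489, Pow(220430, -1)), Rational(171475, 21412))) = Add(-184465, Add(Mul(-41489, Rational(1, 220430)), Rational(171475, 21412))) = Add(-184465, Add(Rational(-5927, 31490), Rational(171475, 21412))) = Add(-184465, Rational(2636419413, 337131940)) = Rational(-62186406892687, 337131940)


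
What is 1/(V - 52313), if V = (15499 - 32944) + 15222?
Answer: -1/54536 ≈ -1.8337e-5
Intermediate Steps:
V = -2223 (V = -17445 + 15222 = -2223)
1/(V - 52313) = 1/(-2223 - 52313) = 1/(-54536) = -1/54536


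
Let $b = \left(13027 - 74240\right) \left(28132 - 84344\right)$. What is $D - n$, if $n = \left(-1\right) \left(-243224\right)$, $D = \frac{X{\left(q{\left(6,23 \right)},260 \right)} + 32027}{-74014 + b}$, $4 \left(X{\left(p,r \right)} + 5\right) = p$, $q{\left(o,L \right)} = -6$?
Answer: $- \frac{557928475766525}{2293887428} \approx -2.4322 \cdot 10^{5}$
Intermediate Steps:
$X{\left(p,r \right)} = -5 + \frac{p}{4}$
$b = 3440905156$ ($b = \left(-61213\right) \left(-56212\right) = 3440905156$)
$D = \frac{21347}{2293887428}$ ($D = \frac{\left(-5 + \frac{1}{4} \left(-6\right)\right) + 32027}{-74014 + 3440905156} = \frac{\left(-5 - \frac{3}{2}\right) + 32027}{3440831142} = \left(- \frac{13}{2} + 32027\right) \frac{1}{3440831142} = \frac{64041}{2} \cdot \frac{1}{3440831142} = \frac{21347}{2293887428} \approx 9.306 \cdot 10^{-6}$)
$n = 243224$
$D - n = \frac{21347}{2293887428} - 243224 = - \frac{557928475766525}{2293887428}$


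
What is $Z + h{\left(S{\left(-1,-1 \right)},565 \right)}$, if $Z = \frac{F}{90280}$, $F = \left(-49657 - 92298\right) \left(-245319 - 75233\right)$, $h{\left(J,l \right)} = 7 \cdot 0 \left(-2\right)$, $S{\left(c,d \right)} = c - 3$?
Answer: $\frac{1137598979}{2257} \approx 5.0403 \cdot 10^{5}$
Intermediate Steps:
$S{\left(c,d \right)} = -3 + c$ ($S{\left(c,d \right)} = c - 3 = -3 + c$)
$h{\left(J,l \right)} = 0$ ($h{\left(J,l \right)} = 0 \left(-2\right) = 0$)
$F = 45503959160$ ($F = \left(-141955\right) \left(-320552\right) = 45503959160$)
$Z = \frac{1137598979}{2257}$ ($Z = \frac{45503959160}{90280} = 45503959160 \cdot \frac{1}{90280} = \frac{1137598979}{2257} \approx 5.0403 \cdot 10^{5}$)
$Z + h{\left(S{\left(-1,-1 \right)},565 \right)} = \frac{1137598979}{2257} + 0 = \frac{1137598979}{2257}$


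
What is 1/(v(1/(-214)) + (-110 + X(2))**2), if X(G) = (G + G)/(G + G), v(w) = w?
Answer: 214/2542533 ≈ 8.4168e-5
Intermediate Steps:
X(G) = 1 (X(G) = (2*G)/((2*G)) = (2*G)*(1/(2*G)) = 1)
1/(v(1/(-214)) + (-110 + X(2))**2) = 1/(1/(-214) + (-110 + 1)**2) = 1/(-1/214 + (-109)**2) = 1/(-1/214 + 11881) = 1/(2542533/214) = 214/2542533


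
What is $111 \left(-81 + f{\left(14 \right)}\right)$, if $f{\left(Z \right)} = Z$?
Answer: $-7437$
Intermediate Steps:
$111 \left(-81 + f{\left(14 \right)}\right) = 111 \left(-81 + 14\right) = 111 \left(-67\right) = -7437$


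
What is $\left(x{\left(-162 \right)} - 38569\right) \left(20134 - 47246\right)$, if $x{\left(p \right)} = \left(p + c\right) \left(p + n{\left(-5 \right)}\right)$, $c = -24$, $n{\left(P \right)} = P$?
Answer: $203529784$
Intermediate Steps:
$x{\left(p \right)} = \left(-24 + p\right) \left(-5 + p\right)$ ($x{\left(p \right)} = \left(p - 24\right) \left(p - 5\right) = \left(-24 + p\right) \left(-5 + p\right)$)
$\left(x{\left(-162 \right)} - 38569\right) \left(20134 - 47246\right) = \left(\left(120 + \left(-162\right)^{2} - -4698\right) - 38569\right) \left(20134 - 47246\right) = \left(\left(120 + 26244 + 4698\right) - 38569\right) \left(-27112\right) = \left(31062 - 38569\right) \left(-27112\right) = \left(-7507\right) \left(-27112\right) = 203529784$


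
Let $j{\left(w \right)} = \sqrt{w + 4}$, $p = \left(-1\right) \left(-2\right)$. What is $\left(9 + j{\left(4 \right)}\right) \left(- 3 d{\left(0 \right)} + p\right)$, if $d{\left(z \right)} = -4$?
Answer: $126 + 28 \sqrt{2} \approx 165.6$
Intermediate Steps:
$p = 2$
$j{\left(w \right)} = \sqrt{4 + w}$
$\left(9 + j{\left(4 \right)}\right) \left(- 3 d{\left(0 \right)} + p\right) = \left(9 + \sqrt{4 + 4}\right) \left(\left(-3\right) \left(-4\right) + 2\right) = \left(9 + \sqrt{8}\right) \left(12 + 2\right) = \left(9 + 2 \sqrt{2}\right) 14 = 126 + 28 \sqrt{2}$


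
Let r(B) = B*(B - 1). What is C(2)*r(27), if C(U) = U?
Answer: 1404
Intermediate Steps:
r(B) = B*(-1 + B)
C(2)*r(27) = 2*(27*(-1 + 27)) = 2*(27*26) = 2*702 = 1404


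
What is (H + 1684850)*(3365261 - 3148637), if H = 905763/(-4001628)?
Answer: 121709147926227924/333469 ≈ 3.6498e+11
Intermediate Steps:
H = -301921/1333876 (H = 905763*(-1/4001628) = -301921/1333876 ≈ -0.22635)
(H + 1684850)*(3365261 - 3148637) = (-301921/1333876 + 1684850)*(3365261 - 3148637) = (2247380676679/1333876)*216624 = 121709147926227924/333469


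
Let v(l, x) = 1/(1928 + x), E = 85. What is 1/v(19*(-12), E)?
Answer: 2013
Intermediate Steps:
1/v(19*(-12), E) = 1/(1/(1928 + 85)) = 1/(1/2013) = 2013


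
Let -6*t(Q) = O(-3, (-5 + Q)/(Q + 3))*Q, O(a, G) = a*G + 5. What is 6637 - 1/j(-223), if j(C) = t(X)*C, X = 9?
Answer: 8880305/1338 ≈ 6637.0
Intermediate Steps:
O(a, G) = 5 + G*a (O(a, G) = G*a + 5 = 5 + G*a)
t(Q) = -Q*(5 - 3*(-5 + Q)/(3 + Q))/6 (t(Q) = -(5 + ((-5 + Q)/(Q + 3))*(-3))*Q/6 = -(5 + ((-5 + Q)/(3 + Q))*(-3))*Q/6 = -(5 - 3*(-5 + Q)/(3 + Q))*Q/6 = -Q*(5 - 3*(-5 + Q)/(3 + Q))/6)
j(C) = -6*C (j(C) = (-1*9*(15 + 9)/(9 + 3*9))*C = (-1*9*24/(9 + 27))*C = (-1*9*24/36)*C = (-1*9*1/36*24)*C = -6*C)
6637 - 1/j(-223) = 6637 - 1/((-6*(-223))) = 6637 - 1/1338 = 8880305/1338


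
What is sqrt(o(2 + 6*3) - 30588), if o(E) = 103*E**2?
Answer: 2*sqrt(2653) ≈ 103.01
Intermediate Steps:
sqrt(o(2 + 6*3) - 30588) = sqrt(103*(2 + 6*3)**2 - 30588) = sqrt(103*(2 + 18)**2 - 30588) = sqrt(103*20**2 - 30588) = sqrt(103*400 - 30588) = sqrt(41200 - 30588) = sqrt(10612) = 2*sqrt(2653)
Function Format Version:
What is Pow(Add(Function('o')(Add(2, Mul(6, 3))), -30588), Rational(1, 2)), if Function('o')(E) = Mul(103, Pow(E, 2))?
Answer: Mul(2, Pow(2653, Rational(1, 2))) ≈ 103.01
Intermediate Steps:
Pow(Add(Function('o')(Add(2, Mul(6, 3))), -30588), Rational(1, 2)) = Pow(Add(Mul(103, Pow(Add(2, Mul(6, 3)), 2)), -30588), Rational(1, 2)) = Pow(Add(Mul(103, Pow(Add(2, 18), 2)), -30588), Rational(1, 2)) = Pow(Add(Mul(103, Pow(20, 2)), -30588), Rational(1, 2)) = Pow(Add(Mul(103, 400), -30588), Rational(1, 2)) = Pow(Add(41200, -30588), Rational(1, 2)) = Pow(10612, Rational(1, 2)) = Mul(2, Pow(2653, Rational(1, 2)))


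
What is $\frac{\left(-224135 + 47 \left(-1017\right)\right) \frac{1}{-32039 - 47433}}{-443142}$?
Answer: $- \frac{135967}{17608690512} \approx -7.7216 \cdot 10^{-6}$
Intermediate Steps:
$\frac{\left(-224135 + 47 \left(-1017\right)\right) \frac{1}{-32039 - 47433}}{-443142} = \frac{-224135 - 47799}{-79472} \left(- \frac{1}{443142}\right) = \left(-271934\right) \left(- \frac{1}{79472}\right) \left(- \frac{1}{443142}\right) = \frac{135967}{39736} \left(- \frac{1}{443142}\right) = - \frac{135967}{17608690512}$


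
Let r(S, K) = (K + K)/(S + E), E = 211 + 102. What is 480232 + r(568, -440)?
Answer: 423083512/881 ≈ 4.8023e+5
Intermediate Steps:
E = 313
r(S, K) = 2*K/(313 + S) (r(S, K) = (K + K)/(S + 313) = (2*K)/(313 + S) = 2*K/(313 + S))
480232 + r(568, -440) = 480232 + 2*(-440)/(313 + 568) = 480232 + 2*(-440)/881 = 480232 + 2*(-440)*(1/881) = 480232 - 880/881 = 423083512/881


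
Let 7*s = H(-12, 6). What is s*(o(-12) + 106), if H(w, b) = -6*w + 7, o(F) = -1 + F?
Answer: 7347/7 ≈ 1049.6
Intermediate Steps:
H(w, b) = 7 - 6*w
s = 79/7 (s = (7 - 6*(-12))/7 = (7 + 72)/7 = (1/7)*79 = 79/7 ≈ 11.286)
s*(o(-12) + 106) = 79*((-1 - 12) + 106)/7 = 79*(-13 + 106)/7 = (79/7)*93 = 7347/7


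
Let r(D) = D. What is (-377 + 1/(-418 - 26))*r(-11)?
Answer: 1841279/444 ≈ 4147.0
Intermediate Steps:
(-377 + 1/(-418 - 26))*r(-11) = (-377 + 1/(-418 - 26))*(-11) = (-377 + 1/(-444))*(-11) = (-377 - 1/444)*(-11) = -167389/444*(-11) = 1841279/444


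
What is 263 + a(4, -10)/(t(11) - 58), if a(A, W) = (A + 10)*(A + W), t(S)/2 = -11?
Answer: 5281/20 ≈ 264.05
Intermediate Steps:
t(S) = -22 (t(S) = 2*(-11) = -22)
a(A, W) = (10 + A)*(A + W)
263 + a(4, -10)/(t(11) - 58) = 263 + (4² + 10*4 + 10*(-10) + 4*(-10))/(-22 - 58) = 263 + (16 + 40 - 100 - 40)/(-80) = 263 - 1/80*(-84) = 263 + 21/20 = 5281/20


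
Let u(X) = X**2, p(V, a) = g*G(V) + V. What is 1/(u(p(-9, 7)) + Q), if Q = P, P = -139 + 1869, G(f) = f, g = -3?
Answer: 1/2054 ≈ 0.00048685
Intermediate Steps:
P = 1730
Q = 1730
p(V, a) = -2*V (p(V, a) = -3*V + V = -2*V)
1/(u(p(-9, 7)) + Q) = 1/((-2*(-9))**2 + 1730) = 1/(18**2 + 1730) = 1/(324 + 1730) = 1/2054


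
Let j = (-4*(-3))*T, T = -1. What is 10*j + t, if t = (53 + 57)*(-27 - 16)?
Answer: -4850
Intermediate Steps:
j = -12 (j = -4*(-3)*(-1) = 12*(-1) = -12)
t = -4730 (t = 110*(-43) = -4730)
10*j + t = 10*(-12) - 4730 = -120 - 4730 = -4850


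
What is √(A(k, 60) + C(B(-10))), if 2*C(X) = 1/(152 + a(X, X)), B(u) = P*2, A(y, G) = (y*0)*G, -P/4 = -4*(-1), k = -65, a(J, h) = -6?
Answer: √73/146 ≈ 0.058521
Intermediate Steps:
P = -16 (P = -(-16)*(-1) = -4*4 = -16)
A(y, G) = 0 (A(y, G) = 0*G = 0)
B(u) = -32 (B(u) = -16*2 = -32)
C(X) = 1/292 (C(X) = 1/(2*(152 - 6)) = (½)/146 = (½)*(1/146) = 1/292)
√(A(k, 60) + C(B(-10))) = √(0 + 1/292) = √(1/292) = √73/146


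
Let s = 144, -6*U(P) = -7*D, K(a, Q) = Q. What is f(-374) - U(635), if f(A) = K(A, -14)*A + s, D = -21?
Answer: 10809/2 ≈ 5404.5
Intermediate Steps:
U(P) = -49/2 (U(P) = -(-7)*(-21)/6 = -⅙*147 = -49/2)
f(A) = 144 - 14*A (f(A) = -14*A + 144 = 144 - 14*A)
f(-374) - U(635) = (144 - 14*(-374)) - 1*(-49/2) = (144 + 5236) + 49/2 = 5380 + 49/2 = 10809/2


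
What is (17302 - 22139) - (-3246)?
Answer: -1591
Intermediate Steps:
(17302 - 22139) - (-3246) = -4837 - 1*(-3246) = -4837 + 3246 = -1591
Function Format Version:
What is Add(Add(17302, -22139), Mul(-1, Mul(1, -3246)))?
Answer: -1591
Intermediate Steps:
Add(Add(17302, -22139), Mul(-1, Mul(1, -3246))) = Add(-4837, Mul(-1, -3246)) = Add(-4837, 3246) = -1591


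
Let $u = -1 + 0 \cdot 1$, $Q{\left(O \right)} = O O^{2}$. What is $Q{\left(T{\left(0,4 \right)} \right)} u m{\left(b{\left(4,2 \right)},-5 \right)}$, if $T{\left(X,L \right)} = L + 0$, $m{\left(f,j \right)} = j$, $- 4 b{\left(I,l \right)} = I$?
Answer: $320$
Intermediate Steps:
$b{\left(I,l \right)} = - \frac{I}{4}$
$T{\left(X,L \right)} = L$
$Q{\left(O \right)} = O^{3}$
$u = -1$ ($u = -1 + 0 = -1$)
$Q{\left(T{\left(0,4 \right)} \right)} u m{\left(b{\left(4,2 \right)},-5 \right)} = 4^{3} \left(-1\right) \left(-5\right) = 64 \left(-1\right) \left(-5\right) = \left(-64\right) \left(-5\right) = 320$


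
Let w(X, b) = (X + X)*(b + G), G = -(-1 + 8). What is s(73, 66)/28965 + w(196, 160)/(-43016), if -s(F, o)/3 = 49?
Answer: -72647008/51914935 ≈ -1.3993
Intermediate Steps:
s(F, o) = -147 (s(F, o) = -3*49 = -147)
G = -7 (G = -1*7 = -7)
w(X, b) = 2*X*(-7 + b) (w(X, b) = (X + X)*(b - 7) = (2*X)*(-7 + b) = 2*X*(-7 + b))
s(73, 66)/28965 + w(196, 160)/(-43016) = -147/28965 + (2*196*(-7 + 160))/(-43016) = -147*1/28965 + (2*196*153)*(-1/43016) = -49/9655 + 59976*(-1/43016) = -49/9655 - 7497/5377 = -72647008/51914935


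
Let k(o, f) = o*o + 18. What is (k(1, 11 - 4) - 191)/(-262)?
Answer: 86/131 ≈ 0.65649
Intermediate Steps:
k(o, f) = 18 + o² (k(o, f) = o² + 18 = 18 + o²)
(k(1, 11 - 4) - 191)/(-262) = ((18 + 1²) - 191)/(-262) = -((18 + 1) - 191)/262 = -(19 - 191)/262 = -1/262*(-172) = 86/131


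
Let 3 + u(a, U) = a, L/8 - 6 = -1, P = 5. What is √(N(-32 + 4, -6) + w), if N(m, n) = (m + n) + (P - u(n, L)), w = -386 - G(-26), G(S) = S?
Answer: 2*I*√95 ≈ 19.494*I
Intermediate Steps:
L = 40 (L = 48 + 8*(-1) = 48 - 8 = 40)
u(a, U) = -3 + a
w = -360 (w = -386 - 1*(-26) = -386 + 26 = -360)
N(m, n) = 8 + m (N(m, n) = (m + n) + (5 - (-3 + n)) = (m + n) + (5 + (3 - n)) = (m + n) + (8 - n) = 8 + m)
√(N(-32 + 4, -6) + w) = √((8 + (-32 + 4)) - 360) = √((8 - 28) - 360) = √(-20 - 360) = √(-380) = 2*I*√95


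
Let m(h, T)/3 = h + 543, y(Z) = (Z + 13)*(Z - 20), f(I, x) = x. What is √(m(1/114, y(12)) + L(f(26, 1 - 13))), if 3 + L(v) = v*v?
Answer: √2555918/38 ≈ 42.072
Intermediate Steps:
y(Z) = (-20 + Z)*(13 + Z) (y(Z) = (13 + Z)*(-20 + Z) = (-20 + Z)*(13 + Z))
L(v) = -3 + v² (L(v) = -3 + v*v = -3 + v²)
m(h, T) = 1629 + 3*h (m(h, T) = 3*(h + 543) = 3*(543 + h) = 1629 + 3*h)
√(m(1/114, y(12)) + L(f(26, 1 - 13))) = √((1629 + 3/114) + (-3 + (1 - 13)²)) = √((1629 + 3*(1/114)) + (-3 + (-12)²)) = √((1629 + 1/38) + (-3 + 144)) = √(61903/38 + 141) = √(67261/38) = √2555918/38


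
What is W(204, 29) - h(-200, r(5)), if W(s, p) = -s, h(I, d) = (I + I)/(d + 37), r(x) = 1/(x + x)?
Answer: -71684/371 ≈ -193.22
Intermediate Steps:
r(x) = 1/(2*x)
h(I, d) = 2*I/(37 + d) (h(I, d) = (2*I)/(37 + d) = 2*I/(37 + d))
W(204, 29) - h(-200, r(5)) = -1*204 - 2*(-200)/(37 + (½)/5) = -204 - 2*(-200)/(37 + (½)*(⅕)) = -204 - 2*(-200)/(37 + ⅒) = -204 - 2*(-200)/371/10 = -204 - 2*(-200)*10/371 = -204 - 1*(-4000/371) = -204 + 4000/371 = -71684/371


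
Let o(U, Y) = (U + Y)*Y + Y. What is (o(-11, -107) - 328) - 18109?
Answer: -5918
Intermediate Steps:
o(U, Y) = Y + Y*(U + Y) (o(U, Y) = Y*(U + Y) + Y = Y + Y*(U + Y))
(o(-11, -107) - 328) - 18109 = (-107*(1 - 11 - 107) - 328) - 18109 = (-107*(-117) - 328) - 18109 = (12519 - 328) - 18109 = 12191 - 18109 = -5918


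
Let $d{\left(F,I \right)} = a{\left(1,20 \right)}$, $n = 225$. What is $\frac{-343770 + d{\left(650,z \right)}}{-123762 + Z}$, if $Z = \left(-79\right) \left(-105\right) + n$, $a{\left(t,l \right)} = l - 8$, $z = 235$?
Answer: $\frac{57293}{19207} \approx 2.9829$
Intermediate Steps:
$a{\left(t,l \right)} = -8 + l$
$d{\left(F,I \right)} = 12$ ($d{\left(F,I \right)} = -8 + 20 = 12$)
$Z = 8520$ ($Z = \left(-79\right) \left(-105\right) + 225 = 8295 + 225 = 8520$)
$\frac{-343770 + d{\left(650,z \right)}}{-123762 + Z} = \frac{-343770 + 12}{-123762 + 8520} = - \frac{343758}{-115242} = \left(-343758\right) \left(- \frac{1}{115242}\right) = \frac{57293}{19207}$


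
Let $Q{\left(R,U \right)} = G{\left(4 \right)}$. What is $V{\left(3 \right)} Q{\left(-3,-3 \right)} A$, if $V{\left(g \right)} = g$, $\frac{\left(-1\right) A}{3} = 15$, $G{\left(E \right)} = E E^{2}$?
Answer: $-8640$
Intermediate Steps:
$G{\left(E \right)} = E^{3}$
$Q{\left(R,U \right)} = 64$ ($Q{\left(R,U \right)} = 4^{3} = 64$)
$A = -45$ ($A = \left(-3\right) 15 = -45$)
$V{\left(3 \right)} Q{\left(-3,-3 \right)} A = 3 \cdot 64 \left(-45\right) = 192 \left(-45\right) = -8640$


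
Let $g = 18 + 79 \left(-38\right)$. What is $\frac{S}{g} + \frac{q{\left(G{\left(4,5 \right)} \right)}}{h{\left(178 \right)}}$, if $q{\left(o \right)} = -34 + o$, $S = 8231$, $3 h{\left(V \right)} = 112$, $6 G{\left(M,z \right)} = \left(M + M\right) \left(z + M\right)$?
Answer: $- \frac{34963}{10444} \approx -3.3477$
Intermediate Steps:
$G{\left(M,z \right)} = \frac{M \left(M + z\right)}{3}$ ($G{\left(M,z \right)} = \frac{\left(M + M\right) \left(z + M\right)}{6} = \frac{2 M \left(M + z\right)}{6} = \frac{M \left(M + z\right)}{3}$)
$h{\left(V \right)} = \frac{112}{3}$ ($h{\left(V \right)} = \frac{1}{3} \cdot 112 = \frac{112}{3}$)
$g = -2984$ ($g = 18 - 3002 = -2984$)
$\frac{S}{g} + \frac{q{\left(G{\left(4,5 \right)} \right)}}{h{\left(178 \right)}} = \frac{8231}{-2984} + \frac{-34 + \frac{1}{3} \cdot 4 \left(4 + 5\right)}{\frac{112}{3}} = 8231 \left(- \frac{1}{2984}\right) + \left(-34 + \frac{1}{3} \cdot 4 \cdot 9\right) \frac{3}{112} = - \frac{8231}{2984} + \left(-34 + 12\right) \frac{3}{112} = - \frac{8231}{2984} - \frac{33}{56} = - \frac{34963}{10444}$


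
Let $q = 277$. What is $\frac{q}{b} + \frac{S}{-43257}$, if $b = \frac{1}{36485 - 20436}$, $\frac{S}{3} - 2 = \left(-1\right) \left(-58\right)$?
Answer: $\frac{64100717027}{14419} \approx 4.4456 \cdot 10^{6}$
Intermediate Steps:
$S = 180$ ($S = 6 + 3 \left(\left(-1\right) \left(-58\right)\right) = 6 + 3 \cdot 58 = 6 + 174 = 180$)
$b = \frac{1}{16049} \approx 6.2309 \cdot 10^{-5}$
$\frac{q}{b} + \frac{S}{-43257} = 277 \frac{1}{\frac{1}{16049}} + \frac{180}{-43257} = 277 \cdot 16049 + 180 \left(- \frac{1}{43257}\right) = 4445573 - \frac{60}{14419} = \frac{64100717027}{14419}$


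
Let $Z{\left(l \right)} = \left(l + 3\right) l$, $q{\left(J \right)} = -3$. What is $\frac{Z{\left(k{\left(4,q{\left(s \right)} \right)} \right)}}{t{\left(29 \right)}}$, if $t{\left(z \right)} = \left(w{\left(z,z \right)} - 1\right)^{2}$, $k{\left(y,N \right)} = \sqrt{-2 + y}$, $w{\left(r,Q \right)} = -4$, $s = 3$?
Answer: $\frac{2}{25} + \frac{3 \sqrt{2}}{25} \approx 0.24971$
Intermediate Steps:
$Z{\left(l \right)} = l \left(3 + l\right)$ ($Z{\left(l \right)} = \left(3 + l\right) l = l \left(3 + l\right)$)
$t{\left(z \right)} = 25$ ($t{\left(z \right)} = \left(-4 - 1\right)^{2} = \left(-5\right)^{2} = 25$)
$\frac{Z{\left(k{\left(4,q{\left(s \right)} \right)} \right)}}{t{\left(29 \right)}} = \frac{\sqrt{-2 + 4} \left(3 + \sqrt{-2 + 4}\right)}{25} = \sqrt{2} \left(3 + \sqrt{2}\right) \frac{1}{25} = \frac{\sqrt{2} \left(3 + \sqrt{2}\right)}{25}$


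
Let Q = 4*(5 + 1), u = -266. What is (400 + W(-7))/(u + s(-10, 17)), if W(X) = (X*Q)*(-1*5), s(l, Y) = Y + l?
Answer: -1240/259 ≈ -4.7876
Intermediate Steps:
Q = 24 (Q = 4*6 = 24)
W(X) = -120*X (W(X) = (X*24)*(-1*5) = (24*X)*(-5) = -120*X)
(400 + W(-7))/(u + s(-10, 17)) = (400 - 120*(-7))/(-266 + (17 - 10)) = (400 + 840)/(-266 + 7) = 1240/(-259) = 1240*(-1/259) = -1240/259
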